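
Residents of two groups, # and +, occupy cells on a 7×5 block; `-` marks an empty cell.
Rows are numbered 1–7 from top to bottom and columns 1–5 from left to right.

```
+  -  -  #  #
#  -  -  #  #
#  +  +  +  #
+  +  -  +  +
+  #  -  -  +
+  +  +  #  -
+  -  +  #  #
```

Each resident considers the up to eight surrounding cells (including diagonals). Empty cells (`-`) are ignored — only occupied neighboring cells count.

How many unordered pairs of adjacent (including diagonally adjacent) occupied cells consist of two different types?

22

Scan each occupied cell's neighbors to the right and below (and the two forward diagonals) so each pair is counted once.
Row 1: +(1,1)–#(2,1)≠ #(1,4)–#(1,5)= #(1,4)–#(2,4)= #(1,4)–#(2,5)= #(1,5)–#(2,5)= #(1,5)–#(2,4)=  → 1/6 unlike.
Row 2: #(2,1)–#(3,1)= #(2,1)–+(3,2)≠ #(2,4)–#(2,5)= #(2,4)–+(3,4)≠ #(2,4)–#(3,5)= #(2,4)–+(3,3)≠ #(2,5)–#(3,5)= #(2,5)–+(3,4)≠  → 4/8 unlike.
Row 3: #(3,1)–+(3,2)≠ #(3,1)–+(4,1)≠ #(3,1)–+(4,2)≠ +(3,2)–+(3,3)= +(3,2)–+(4,2)= +(3,2)–+(4,1)= +(3,3)–+(3,4)= +(3,3)–+(4,4)= +(3,3)–+(4,2)= +(3,4)–#(3,5)≠ +(3,4)–+(4,4)= +(3,4)–+(4,5)= #(3,5)–+(4,5)≠ #(3,5)–+(4,4)≠  → 6/14 unlike.
Row 4: +(4,1)–+(4,2)= +(4,1)–+(5,1)= +(4,1)–#(5,2)≠ +(4,2)–#(5,2)≠ +(4,2)–+(5,1)= +(4,4)–+(4,5)= +(4,4)–+(5,5)= +(4,5)–+(5,5)=  → 2/8 unlike.
Row 5: +(5,1)–#(5,2)≠ +(5,1)–+(6,1)= +(5,1)–+(6,2)= #(5,2)–+(6,2)≠ #(5,2)–+(6,3)≠ #(5,2)–+(6,1)≠ +(5,5)–#(6,4)≠  → 5/7 unlike.
Row 6: +(6,1)–+(6,2)= +(6,1)–+(7,1)= +(6,2)–+(6,3)= +(6,2)–+(7,3)= +(6,2)–+(7,1)= +(6,3)–#(6,4)≠ +(6,3)–+(7,3)= +(6,3)–#(7,4)≠ #(6,4)–#(7,4)= #(6,4)–#(7,5)= #(6,4)–+(7,3)≠  → 3/11 unlike.
Row 7: +(7,3)–#(7,4)≠ #(7,4)–#(7,5)=  → 1/2 unlike.
Total adjacent occupied pairs: 56; unlike-type pairs: 22.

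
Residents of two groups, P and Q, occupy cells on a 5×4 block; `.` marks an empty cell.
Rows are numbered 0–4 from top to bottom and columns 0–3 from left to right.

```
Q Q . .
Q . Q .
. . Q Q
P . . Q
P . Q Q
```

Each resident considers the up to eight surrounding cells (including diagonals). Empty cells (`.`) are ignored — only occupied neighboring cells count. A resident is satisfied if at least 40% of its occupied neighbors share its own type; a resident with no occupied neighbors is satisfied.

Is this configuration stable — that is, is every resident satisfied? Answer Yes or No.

Yes

(0,0)Q 2/2 ok
(0,1)Q 3/3 ok
(1,0)Q 2/2 ok
(1,2)Q 3/3 ok
(2,2)Q 3/3 ok
(2,3)Q 3/3 ok
(3,0)P 1/1 ok
(3,3)Q 4/4 ok
(4,0)P 1/1 ok
(4,2)Q 2/2 ok
(4,3)Q 2/2 ok
All meet the threshold, so the configuration is stable.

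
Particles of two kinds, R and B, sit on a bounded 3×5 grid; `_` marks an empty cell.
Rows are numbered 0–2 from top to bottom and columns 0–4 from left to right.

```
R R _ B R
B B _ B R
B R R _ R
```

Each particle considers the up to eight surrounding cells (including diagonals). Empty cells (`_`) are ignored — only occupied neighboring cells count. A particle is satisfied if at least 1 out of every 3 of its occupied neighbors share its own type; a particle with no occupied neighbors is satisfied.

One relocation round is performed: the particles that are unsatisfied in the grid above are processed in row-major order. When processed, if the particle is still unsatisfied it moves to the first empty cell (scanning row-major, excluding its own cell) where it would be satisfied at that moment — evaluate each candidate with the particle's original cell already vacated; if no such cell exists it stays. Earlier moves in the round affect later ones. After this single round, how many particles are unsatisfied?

1

Initially unsatisfied (in order): (1,3), (2,1).
  (1,3) → (0,2).
  (2,1) → (1,2).
Resulting grid:
R R B B R
B B R _ R
B _ R _ R
Unsatisfied now: (0,3).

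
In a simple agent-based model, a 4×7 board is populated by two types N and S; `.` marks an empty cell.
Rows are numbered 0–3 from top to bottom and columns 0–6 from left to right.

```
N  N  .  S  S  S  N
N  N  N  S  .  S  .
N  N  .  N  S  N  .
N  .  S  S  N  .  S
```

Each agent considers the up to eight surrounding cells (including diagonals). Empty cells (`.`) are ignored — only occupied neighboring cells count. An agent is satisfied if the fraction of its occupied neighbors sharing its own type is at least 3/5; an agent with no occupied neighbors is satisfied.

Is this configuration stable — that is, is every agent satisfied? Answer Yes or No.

Row 0: (0,0)N 3/3 satisfied · (0,1)N 4/4 satisfied · (0,3)S 2/3 satisfied · (0,4)S 4/4 satisfied · (0,5)S 2/3 satisfied · (0,6)N 0/2 not
Row 1: (1,0)N 5/5 satisfied · (1,1)N 6/6 satisfied · (1,2)N 4/6 satisfied · (1,3)S 3/5 satisfied · (1,5)S 3/5 satisfied
Row 2: (2,0)N 4/4 satisfied · (2,1)N 5/6 satisfied · (2,3)N 2/6 not · (2,4)S 3/6 not · (2,5)N 1/4 not
Row 3: (3,0)N 2/2 satisfied · (3,2)S 1/3 not · (3,3)S 2/4 not · (3,4)N 2/4 not · (3,6)S 0/1 not
For instance (0,6) has only 0/2 same-type neighbors, below 3/5.

No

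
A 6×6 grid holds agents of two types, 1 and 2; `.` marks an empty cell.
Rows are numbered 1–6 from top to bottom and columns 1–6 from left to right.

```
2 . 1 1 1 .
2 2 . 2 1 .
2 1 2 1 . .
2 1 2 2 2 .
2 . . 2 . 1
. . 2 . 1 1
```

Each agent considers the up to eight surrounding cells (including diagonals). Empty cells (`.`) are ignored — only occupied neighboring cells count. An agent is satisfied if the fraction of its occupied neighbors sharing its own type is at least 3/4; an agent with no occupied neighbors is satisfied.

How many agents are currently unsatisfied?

15

Row 1: (1,1)2 2/2 ✓ · (1,3)1 1/3 ✗ · (1,4)1 3/4 ✓ · (1,5)1 2/3 ✗
Row 2: (2,1)2 3/4 ✓ · (2,2)2 4/6 ✗ · (2,4)2 1/6 ✗ · (2,5)1 3/4 ✓
Row 3: (3,1)2 3/5 ✗ · (3,2)1 1/7 ✗ · (3,3)2 4/7 ✗ · (3,4)1 1/6 ✗
Row 4: (4,1)2 2/4 ✗ · (4,2)1 1/6 ✗ · (4,3)2 3/6 ✗ · (4,4)2 4/5 ✓ · (4,5)2 2/4 ✗
Row 5: (5,1)2 1/2 ✗ · (5,4)2 4/5 ✓ · (5,6)1 2/3 ✗
Row 6: (6,3)2 1/1 ✓ · (6,5)1 2/3 ✗ · (6,6)1 2/2 ✓
Unsatisfied: (1,3), (1,5), (2,2), (2,4), (3,1), (3,2), (3,3), (3,4), (4,1), (4,2), (4,3), (4,5), (5,1), (5,6), (6,5) — 15 in total.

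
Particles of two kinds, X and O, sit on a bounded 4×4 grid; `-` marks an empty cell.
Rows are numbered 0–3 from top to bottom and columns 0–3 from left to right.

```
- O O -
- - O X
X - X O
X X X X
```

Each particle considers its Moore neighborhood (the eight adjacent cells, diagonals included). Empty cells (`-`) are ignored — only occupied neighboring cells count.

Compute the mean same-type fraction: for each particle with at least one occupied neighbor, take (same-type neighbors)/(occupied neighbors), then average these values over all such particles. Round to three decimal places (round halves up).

(0,1)O 2/2
(0,2)O 2/3
(1,2)O 3/5
(1,3)X 1/4
(2,0)X 2/2
(2,2)X 4/6
(2,3)O 1/5
(3,0)X 2/2
(3,1)X 4/4
(3,2)X 3/4
(3,3)X 2/3
Sum over 11 particles: 2/2 + 2/3 + 3/5 + 1/4 + 2/2 + 4/6 + 1/5 + 2/2 + 4/4 + 3/4 + 2/3 = 39/5; mean = 39/5 ÷ 11 = 39/55 = 0.709090… → 0.709.

0.709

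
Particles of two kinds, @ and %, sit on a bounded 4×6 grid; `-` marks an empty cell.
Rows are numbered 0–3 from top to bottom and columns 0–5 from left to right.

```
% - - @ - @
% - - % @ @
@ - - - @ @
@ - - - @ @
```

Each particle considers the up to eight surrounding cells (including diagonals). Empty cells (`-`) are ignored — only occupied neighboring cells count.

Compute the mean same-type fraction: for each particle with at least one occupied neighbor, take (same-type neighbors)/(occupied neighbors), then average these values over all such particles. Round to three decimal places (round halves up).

0.782

(0,0)% 1/1
(0,3)@ 1/2
(0,5)@ 2/2
(1,0)% 1/2
(1,3)% 0/3
(1,4)@ 5/6
(1,5)@ 4/4
(2,0)@ 1/2
(2,4)@ 5/6
(2,5)@ 5/5
(3,0)@ 1/1
(3,4)@ 3/3
(3,5)@ 3/3
Sum over 13 particles: 1/1 + 1/2 + 2/2 + 1/2 + 0/3 + 5/6 + 4/4 + 1/2 + 5/6 + 5/5 + 1/1 + 3/3 + 3/3 = 61/6; mean = 61/6 ÷ 13 = 61/78 = 0.782051… → 0.782.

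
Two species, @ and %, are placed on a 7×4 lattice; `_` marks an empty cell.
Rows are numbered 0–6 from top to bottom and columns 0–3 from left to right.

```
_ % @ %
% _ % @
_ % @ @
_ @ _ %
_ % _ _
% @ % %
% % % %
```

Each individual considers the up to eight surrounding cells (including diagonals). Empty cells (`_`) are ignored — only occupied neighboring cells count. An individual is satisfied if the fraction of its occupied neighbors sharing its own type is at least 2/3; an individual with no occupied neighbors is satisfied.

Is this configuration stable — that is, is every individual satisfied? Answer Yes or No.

No

(0,1)% 2/3 satisfied
(0,2)@ 1/4 not
(0,3)% 1/3 not
(1,0)% 2/2 satisfied
(1,2)% 3/7 not
(1,3)@ 3/5 not
(2,1)% 2/4 not
(2,2)@ 3/6 not
(2,3)@ 2/4 not
(3,1)@ 1/3 not
(3,3)% 0/2 not
(4,1)% 2/4 not
(5,0)% 3/4 satisfied
(5,1)@ 0/6 not
(5,2)% 5/6 satisfied
(5,3)% 3/3 satisfied
(6,0)% 2/3 satisfied
(6,1)% 4/5 satisfied
(6,2)% 4/5 satisfied
(6,3)% 3/3 satisfied
For instance (0,2) has only 1/4 same-type neighbors, below 2/3.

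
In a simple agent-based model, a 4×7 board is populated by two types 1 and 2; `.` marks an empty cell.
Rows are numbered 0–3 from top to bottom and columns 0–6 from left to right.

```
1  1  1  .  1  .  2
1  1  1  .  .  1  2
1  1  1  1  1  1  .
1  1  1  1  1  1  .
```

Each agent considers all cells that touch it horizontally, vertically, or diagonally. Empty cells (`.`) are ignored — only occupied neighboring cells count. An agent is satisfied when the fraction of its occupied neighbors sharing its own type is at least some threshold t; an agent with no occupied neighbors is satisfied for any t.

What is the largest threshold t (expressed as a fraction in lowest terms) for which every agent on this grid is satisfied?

(0,0)1 3/3
(0,1)1 5/5
(0,2)1 3/3
(0,4)1 1/1
(0,6)2 1/2
(1,0)1 5/5
(1,1)1 8/8
(1,2)1 6/6
(1,5)1 3/5
(1,6)2 1/3
(2,0)1 5/5
(2,1)1 8/8
(2,2)1 7/7
(2,3)1 6/6
(2,4)1 6/6
(2,5)1 4/5
(3,0)1 3/3
(3,1)1 5/5
(3,2)1 5/5
(3,3)1 5/5
(3,4)1 5/5
(3,5)1 3/3
The smallest same-type fraction is 1/3 at (1,6), which reduces to 1/3. Any threshold above that leaves this agent unsatisfied.

1/3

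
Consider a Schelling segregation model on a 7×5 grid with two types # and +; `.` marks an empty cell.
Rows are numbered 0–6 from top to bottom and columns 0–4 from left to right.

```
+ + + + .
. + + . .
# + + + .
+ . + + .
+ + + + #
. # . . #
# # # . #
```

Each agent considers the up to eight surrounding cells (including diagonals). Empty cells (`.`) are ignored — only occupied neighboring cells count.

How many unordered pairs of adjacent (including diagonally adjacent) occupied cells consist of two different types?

Scan each occupied cell's neighbors to the right and below (and the two forward diagonals) so each pair is counted once.
Row 0: +(0,0)–+(0,1)= +(0,0)–+(1,1)= +(0,1)–+(0,2)= +(0,1)–+(1,1)= +(0,1)–+(1,2)= +(0,2)–+(0,3)= +(0,2)–+(1,2)= +(0,2)–+(1,1)= +(0,3)–+(1,2)=  → 0/9 unlike.
Row 1: +(1,1)–+(1,2)= +(1,1)–+(2,1)= +(1,1)–+(2,2)= +(1,1)–#(2,0)≠ +(1,2)–+(2,2)= +(1,2)–+(2,3)= +(1,2)–+(2,1)=  → 1/7 unlike.
Row 2: #(2,0)–+(2,1)≠ #(2,0)–+(3,0)≠ +(2,1)–+(2,2)= +(2,1)–+(3,2)= +(2,1)–+(3,0)= +(2,2)–+(2,3)= +(2,2)–+(3,2)= +(2,2)–+(3,3)= +(2,3)–+(3,3)= +(2,3)–+(3,2)=  → 2/10 unlike.
Row 3: +(3,0)–+(4,0)= +(3,0)–+(4,1)= +(3,2)–+(3,3)= +(3,2)–+(4,2)= +(3,2)–+(4,3)= +(3,2)–+(4,1)= +(3,3)–+(4,3)= +(3,3)–#(4,4)≠ +(3,3)–+(4,2)=  → 1/9 unlike.
Row 4: +(4,0)–+(4,1)= +(4,0)–#(5,1)≠ +(4,1)–+(4,2)= +(4,1)–#(5,1)≠ +(4,2)–+(4,3)= +(4,2)–#(5,1)≠ +(4,3)–#(4,4)≠ +(4,3)–#(5,4)≠ #(4,4)–#(5,4)=  → 5/9 unlike.
Row 5: #(5,1)–#(6,1)= #(5,1)–#(6,2)= #(5,1)–#(6,0)= #(5,4)–#(6,4)=  → 0/4 unlike.
Row 6: #(6,0)–#(6,1)= #(6,1)–#(6,2)=  → 0/2 unlike.
Total adjacent occupied pairs: 50; unlike-type pairs: 9.

9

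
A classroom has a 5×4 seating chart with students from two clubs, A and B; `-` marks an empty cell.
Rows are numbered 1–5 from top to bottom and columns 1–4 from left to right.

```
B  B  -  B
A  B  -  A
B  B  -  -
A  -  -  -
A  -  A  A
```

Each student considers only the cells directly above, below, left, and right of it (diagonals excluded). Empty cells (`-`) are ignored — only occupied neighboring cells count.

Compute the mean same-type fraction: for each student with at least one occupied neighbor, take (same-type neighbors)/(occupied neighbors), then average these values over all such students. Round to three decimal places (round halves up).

(1,1)B 1/2
(1,2)B 2/2
(1,4)B 0/1
(2,1)A 0/3
(2,2)B 2/3
(2,4)A 0/1
(3,1)B 1/3
(3,2)B 2/2
(4,1)A 1/2
(5,1)A 1/1
(5,3)A 1/1
(5,4)A 1/1
Sum over 12 students: 1/2 + 2/2 + 0/1 + 0/3 + 2/3 + 0/1 + 1/3 + 2/2 + 1/2 + 1/1 + 1/1 + 1/1 = 7; mean = 7 ÷ 12 = 7/12 = 0.583333… → 0.583.

0.583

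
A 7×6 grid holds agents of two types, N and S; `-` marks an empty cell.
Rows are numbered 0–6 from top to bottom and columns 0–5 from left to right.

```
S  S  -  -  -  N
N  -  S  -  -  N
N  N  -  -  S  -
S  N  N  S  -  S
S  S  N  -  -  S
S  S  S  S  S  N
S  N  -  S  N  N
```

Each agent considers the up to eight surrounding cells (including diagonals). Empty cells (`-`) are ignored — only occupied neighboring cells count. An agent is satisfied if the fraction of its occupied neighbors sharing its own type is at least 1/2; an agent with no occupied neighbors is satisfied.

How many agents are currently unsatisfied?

5

Row 0: (0,0)S 1/2 satisfied · (0,1)S 2/3 satisfied · (0,5)N 1/1 satisfied
Row 1: (1,0)N 2/4 satisfied · (1,2)S 1/2 satisfied · (1,5)N 1/2 satisfied
Row 2: (2,0)N 3/4 satisfied · (2,1)N 4/6 satisfied · (2,4)S 2/3 satisfied
Row 3: (3,0)S 2/5 not · (3,1)N 4/7 satisfied · (3,2)N 3/5 satisfied · (3,3)S 1/3 not · (3,5)S 2/2 satisfied
Row 4: (4,0)S 4/5 satisfied · (4,1)S 5/8 satisfied · (4,2)N 2/7 not · (4,5)S 2/3 satisfied
Row 5: (5,0)S 4/5 satisfied · (5,1)S 5/7 satisfied · (5,2)S 4/6 satisfied · (5,3)S 3/5 satisfied · (5,4)S 3/6 satisfied · (5,5)N 2/4 satisfied
Row 6: (6,0)S 2/3 satisfied · (6,1)N 0/4 not · (6,3)S 3/4 satisfied · (6,4)N 2/5 not · (6,5)N 2/3 satisfied
Unsatisfied: (3,0), (3,3), (4,2), (6,1), (6,4) — 5 in total.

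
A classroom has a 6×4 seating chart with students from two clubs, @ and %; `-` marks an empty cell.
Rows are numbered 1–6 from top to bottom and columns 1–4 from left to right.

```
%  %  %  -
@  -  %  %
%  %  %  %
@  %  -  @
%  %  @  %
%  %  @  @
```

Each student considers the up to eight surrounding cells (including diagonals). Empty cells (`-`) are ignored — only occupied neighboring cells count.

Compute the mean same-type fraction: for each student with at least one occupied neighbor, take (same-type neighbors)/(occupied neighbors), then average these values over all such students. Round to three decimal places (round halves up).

0.592

(1,1)% 1/2
(1,2)% 3/4
(1,3)% 3/3
(2,1)@ 0/4
(2,3)% 6/6
(2,4)% 4/4
(3,1)% 2/4
(3,2)% 4/6
(3,3)% 5/6
(3,4)% 3/4
(4,1)@ 0/5
(4,2)% 5/7
(4,4)@ 1/4
(5,1)% 4/5
(5,2)% 4/7
(5,3)@ 3/7
(5,4)% 0/4
(6,1)% 3/3
(6,2)% 3/5
(6,3)@ 2/5
(6,4)@ 2/3
Sum over 21 students: 1/2 + 3/4 + 3/3 + 0/4 + 6/6 + 4/4 + 2/4 + 4/6 + 5/6 + 3/4 + 0/5 + 5/7 + 1/4 + 4/5 + 4/7 + 3/7 + 0/4 + 3/3 + 3/5 + 2/5 + 2/3 = 5221/420; mean = 5221/420 ÷ 21 = 5221/8820 = 0.591950… → 0.592.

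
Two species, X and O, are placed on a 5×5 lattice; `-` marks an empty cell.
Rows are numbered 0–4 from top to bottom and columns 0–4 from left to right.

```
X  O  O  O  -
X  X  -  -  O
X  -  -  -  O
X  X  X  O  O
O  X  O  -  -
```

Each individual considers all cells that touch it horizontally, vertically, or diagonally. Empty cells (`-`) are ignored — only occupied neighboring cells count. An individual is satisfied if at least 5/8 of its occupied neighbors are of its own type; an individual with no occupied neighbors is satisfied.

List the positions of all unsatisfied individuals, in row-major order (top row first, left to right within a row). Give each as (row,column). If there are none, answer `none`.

Row 0: (0,0)X 2/3 satisfied · (0,1)O 1/4 not · (0,2)O 2/3 satisfied · (0,3)O 2/2 satisfied
Row 1: (1,0)X 3/4 satisfied · (1,1)X 3/5 not · (1,4)O 2/2 satisfied
Row 2: (2,0)X 4/4 satisfied · (2,4)O 3/3 satisfied
Row 3: (3,0)X 3/4 satisfied · (3,1)X 4/6 satisfied · (3,2)X 2/4 not · (3,3)O 3/4 satisfied · (3,4)O 2/2 satisfied
Row 4: (4,0)O 0/3 not · (4,1)X 3/5 not · (4,2)O 1/4 not

(0,1), (1,1), (3,2), (4,0), (4,1), (4,2)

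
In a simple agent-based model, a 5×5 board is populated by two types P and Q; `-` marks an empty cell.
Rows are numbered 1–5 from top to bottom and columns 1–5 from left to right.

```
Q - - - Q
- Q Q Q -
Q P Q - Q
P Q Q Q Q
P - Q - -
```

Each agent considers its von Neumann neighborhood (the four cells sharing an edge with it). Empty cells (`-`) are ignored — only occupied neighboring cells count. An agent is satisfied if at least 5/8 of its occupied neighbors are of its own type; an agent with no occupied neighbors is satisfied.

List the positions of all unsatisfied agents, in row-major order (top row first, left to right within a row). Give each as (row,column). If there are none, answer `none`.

Row 1: (1,1)Q 0/0 satisfied · (1,5)Q 0/0 satisfied
Row 2: (2,2)Q 1/2 not · (2,3)Q 3/3 satisfied · (2,4)Q 1/1 satisfied
Row 3: (3,1)Q 0/2 not · (3,2)P 0/4 not · (3,3)Q 2/3 satisfied · (3,5)Q 1/1 satisfied
Row 4: (4,1)P 1/3 not · (4,2)Q 1/3 not · (4,3)Q 4/4 satisfied · (4,4)Q 2/2 satisfied · (4,5)Q 2/2 satisfied
Row 5: (5,1)P 1/1 satisfied · (5,3)Q 1/1 satisfied

(2,2), (3,1), (3,2), (4,1), (4,2)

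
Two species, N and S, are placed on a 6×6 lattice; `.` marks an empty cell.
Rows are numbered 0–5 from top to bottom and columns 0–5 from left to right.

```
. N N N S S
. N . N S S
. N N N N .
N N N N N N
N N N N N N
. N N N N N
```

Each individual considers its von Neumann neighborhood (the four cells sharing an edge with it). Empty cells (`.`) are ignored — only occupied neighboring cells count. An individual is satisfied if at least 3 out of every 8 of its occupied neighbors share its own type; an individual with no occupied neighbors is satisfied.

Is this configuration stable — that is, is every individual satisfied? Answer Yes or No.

Row 0: (0,1)N 2/2 ok · (0,2)N 2/2 ok · (0,3)N 2/3 ok · (0,4)S 2/3 ok · (0,5)S 2/2 ok
Row 1: (1,1)N 2/2 ok · (1,3)N 2/3 ok · (1,4)S 2/4 ok · (1,5)S 2/2 ok
Row 2: (2,1)N 3/3 ok · (2,2)N 3/3 ok · (2,3)N 4/4 ok · (2,4)N 2/3 ok
Row 3: (3,0)N 2/2 ok · (3,1)N 4/4 ok · (3,2)N 4/4 ok · (3,3)N 4/4 ok · (3,4)N 4/4 ok · (3,5)N 2/2 ok
Row 4: (4,0)N 2/2 ok · (4,1)N 4/4 ok · (4,2)N 4/4 ok · (4,3)N 4/4 ok · (4,4)N 4/4 ok · (4,5)N 3/3 ok
Row 5: (5,1)N 2/2 ok · (5,2)N 3/3 ok · (5,3)N 3/3 ok · (5,4)N 3/3 ok · (5,5)N 2/2 ok
All meet the threshold, so the configuration is stable.

Yes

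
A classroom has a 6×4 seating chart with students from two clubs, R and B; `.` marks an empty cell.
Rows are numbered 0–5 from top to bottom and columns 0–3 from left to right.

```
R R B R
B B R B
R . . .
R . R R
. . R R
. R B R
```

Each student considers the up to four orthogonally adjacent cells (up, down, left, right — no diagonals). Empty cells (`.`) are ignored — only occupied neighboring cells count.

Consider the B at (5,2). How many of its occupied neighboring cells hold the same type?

Occupied neighbors of (5,2): (4,2)=R, (5,1)=R, (5,3)=R.
Same type (B): 0 of 3.

0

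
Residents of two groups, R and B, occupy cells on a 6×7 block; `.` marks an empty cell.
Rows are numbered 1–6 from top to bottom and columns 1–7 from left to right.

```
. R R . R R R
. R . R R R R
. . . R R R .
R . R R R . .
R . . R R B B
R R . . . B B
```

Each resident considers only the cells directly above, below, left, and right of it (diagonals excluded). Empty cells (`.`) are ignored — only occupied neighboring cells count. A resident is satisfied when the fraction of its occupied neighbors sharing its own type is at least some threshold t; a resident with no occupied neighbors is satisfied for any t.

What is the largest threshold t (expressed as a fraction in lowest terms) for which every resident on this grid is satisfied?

2/3

Row 1: (1,2)R 2/2 · (1,3)R 1/1 · (1,5)R 2/2 · (1,6)R 3/3 · (1,7)R 2/2
Row 2: (2,2)R 1/1 · (2,4)R 2/2 · (2,5)R 4/4 · (2,6)R 4/4 · (2,7)R 2/2
Row 3: (3,4)R 3/3 · (3,5)R 4/4 · (3,6)R 2/2
Row 4: (4,1)R 1/1 · (4,3)R 1/1 · (4,4)R 4/4 · (4,5)R 3/3
Row 5: (5,1)R 2/2 · (5,4)R 2/2 · (5,5)R 2/3 · (5,6)B 2/3 · (5,7)B 2/2
Row 6: (6,1)R 2/2 · (6,2)R 1/1 · (6,6)B 2/2 · (6,7)B 2/2
The smallest same-type fraction is 2/3 at (5,5), which reduces to 2/3. Any threshold above that leaves this resident unsatisfied.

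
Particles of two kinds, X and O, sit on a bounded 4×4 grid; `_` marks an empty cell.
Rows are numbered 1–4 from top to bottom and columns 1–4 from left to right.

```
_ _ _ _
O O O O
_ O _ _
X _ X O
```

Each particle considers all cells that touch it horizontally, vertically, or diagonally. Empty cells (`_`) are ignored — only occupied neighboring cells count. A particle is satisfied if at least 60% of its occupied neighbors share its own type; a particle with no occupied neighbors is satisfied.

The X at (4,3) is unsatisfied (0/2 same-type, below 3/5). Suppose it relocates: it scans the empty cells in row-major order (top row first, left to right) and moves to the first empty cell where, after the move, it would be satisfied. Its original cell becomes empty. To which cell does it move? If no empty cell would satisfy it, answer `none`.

Vacating (4,3). Empty cells in order:
  (1,1): 0/2 same-type → still unsatisfied.
  (1,2): 0/3 same-type → still unsatisfied.
  (1,3): 0/3 same-type → still unsatisfied.
  (1,4): 0/2 same-type → still unsatisfied.
  (3,1): 1/4 same-type → still unsatisfied.
  (3,3): 0/5 same-type → still unsatisfied.
  (3,4): 0/3 same-type → still unsatisfied.
  (4,2): 1/2 same-type → still unsatisfied.

none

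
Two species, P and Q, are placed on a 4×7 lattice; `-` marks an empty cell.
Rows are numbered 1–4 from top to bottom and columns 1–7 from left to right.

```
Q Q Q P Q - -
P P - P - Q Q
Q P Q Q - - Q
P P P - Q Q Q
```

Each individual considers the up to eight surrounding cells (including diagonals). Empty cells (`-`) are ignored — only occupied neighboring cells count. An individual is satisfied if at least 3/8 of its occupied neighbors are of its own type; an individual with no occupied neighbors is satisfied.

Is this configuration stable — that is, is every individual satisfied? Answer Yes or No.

No

Row 1: (1,1)Q 1/3 unhappy · (1,2)Q 2/4 ok · (1,3)Q 1/4 unhappy · (1,4)P 1/3 unhappy · (1,5)Q 1/3 unhappy
Row 2: (2,1)P 2/5 ok · (2,2)P 2/7 unhappy · (2,4)P 1/5 unhappy · (2,6)Q 3/3 ok · (2,7)Q 2/2 ok
Row 3: (3,1)Q 0/5 unhappy · (3,2)P 5/7 ok · (3,3)Q 1/6 unhappy · (3,4)Q 2/4 ok · (3,7)Q 4/4 ok
Row 4: (4,1)P 2/3 ok · (4,2)P 3/5 ok · (4,3)P 2/4 ok · (4,5)Q 2/2 ok · (4,6)Q 3/3 ok · (4,7)Q 2/2 ok
For instance (1,1) has only 1/3 same-type neighbors, below 3/8.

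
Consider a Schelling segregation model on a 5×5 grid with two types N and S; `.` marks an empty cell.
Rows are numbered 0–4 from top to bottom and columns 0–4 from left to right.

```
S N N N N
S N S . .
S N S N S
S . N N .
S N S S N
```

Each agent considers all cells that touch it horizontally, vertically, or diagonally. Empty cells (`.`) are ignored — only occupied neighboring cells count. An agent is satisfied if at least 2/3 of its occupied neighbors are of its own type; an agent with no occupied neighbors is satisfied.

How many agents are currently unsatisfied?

18

(0,0)S 1/3 not
(0,1)N 2/5 not
(0,2)N 3/4 satisfied
(0,3)N 2/3 satisfied
(0,4)N 1/1 satisfied
(1,0)S 2/5 not
(1,1)N 3/8 not
(1,2)S 1/7 not
(2,0)S 2/4 not
(2,1)N 2/7 not
(2,2)S 1/6 not
(2,3)N 2/5 not
(2,4)S 0/2 not
(3,0)S 2/4 not
(3,2)N 4/7 not
(3,3)N 3/7 not
(4,0)S 1/2 not
(4,1)N 1/4 not
(4,2)S 1/4 not
(4,3)S 1/4 not
(4,4)N 1/2 not
Unsatisfied: (0,0), (0,1), (1,0), (1,1), (1,2), (2,0), (2,1), (2,2), (2,3), (2,4), (3,0), (3,2), (3,3), (4,0), (4,1), (4,2), (4,3), (4,4) — 18 in total.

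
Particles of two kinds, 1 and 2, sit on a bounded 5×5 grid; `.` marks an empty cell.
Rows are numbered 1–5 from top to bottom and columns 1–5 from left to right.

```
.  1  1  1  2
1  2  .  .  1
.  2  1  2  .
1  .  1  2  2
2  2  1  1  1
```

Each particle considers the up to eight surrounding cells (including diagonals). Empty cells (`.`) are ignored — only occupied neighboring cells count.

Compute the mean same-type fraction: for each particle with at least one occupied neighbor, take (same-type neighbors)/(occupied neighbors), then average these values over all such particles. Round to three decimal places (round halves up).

0.372

Row 1: (1,2)1 2/3 · (1,3)1 2/3 · (1,4)1 2/3 · (1,5)2 0/2
Row 2: (2,1)1 1/3 · (2,2)2 1/5 · (2,5)1 1/3
Row 3: (3,2)2 1/5 · (3,3)1 1/5 · (3,4)2 2/5
Row 4: (4,1)1 0/3 · (4,3)1 3/7 · (4,4)2 2/7 · (4,5)2 2/4
Row 5: (5,1)2 1/2 · (5,2)2 1/4 · (5,3)1 2/4 · (5,4)1 3/5 · (5,5)1 1/3
Sum over 19 particles: 2/3 + 2/3 + 2/3 + 0/2 + 1/3 + 1/5 + 1/3 + 1/5 + 1/5 + 2/5 + 0/3 + 3/7 + 2/7 + 2/4 + 1/2 + 1/4 + 2/4 + 3/5 + 1/3 = 989/140; mean = 989/140 ÷ 19 = 989/2660 = 0.371804… → 0.372.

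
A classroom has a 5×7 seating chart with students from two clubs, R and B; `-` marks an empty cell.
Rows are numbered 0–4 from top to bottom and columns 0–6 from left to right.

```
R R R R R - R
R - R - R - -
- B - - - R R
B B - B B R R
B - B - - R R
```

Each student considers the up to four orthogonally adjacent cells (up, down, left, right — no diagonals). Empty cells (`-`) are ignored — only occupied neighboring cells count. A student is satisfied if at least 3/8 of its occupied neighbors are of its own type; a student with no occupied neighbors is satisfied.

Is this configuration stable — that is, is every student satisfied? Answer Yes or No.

Yes

(0,0)R 2/2 ✓
(0,1)R 2/2 ✓
(0,2)R 3/3 ✓
(0,3)R 2/2 ✓
(0,4)R 2/2 ✓
(0,6)R 0/0 ✓
(1,0)R 1/1 ✓
(1,2)R 1/1 ✓
(1,4)R 1/1 ✓
(2,1)B 1/1 ✓
(2,5)R 2/2 ✓
(2,6)R 2/2 ✓
(3,0)B 2/2 ✓
(3,1)B 2/2 ✓
(3,3)B 1/1 ✓
(3,4)B 1/2 ✓
(3,5)R 3/4 ✓
(3,6)R 3/3 ✓
(4,0)B 1/1 ✓
(4,2)B 0/0 ✓
(4,5)R 2/2 ✓
(4,6)R 2/2 ✓
All meet the threshold, so the configuration is stable.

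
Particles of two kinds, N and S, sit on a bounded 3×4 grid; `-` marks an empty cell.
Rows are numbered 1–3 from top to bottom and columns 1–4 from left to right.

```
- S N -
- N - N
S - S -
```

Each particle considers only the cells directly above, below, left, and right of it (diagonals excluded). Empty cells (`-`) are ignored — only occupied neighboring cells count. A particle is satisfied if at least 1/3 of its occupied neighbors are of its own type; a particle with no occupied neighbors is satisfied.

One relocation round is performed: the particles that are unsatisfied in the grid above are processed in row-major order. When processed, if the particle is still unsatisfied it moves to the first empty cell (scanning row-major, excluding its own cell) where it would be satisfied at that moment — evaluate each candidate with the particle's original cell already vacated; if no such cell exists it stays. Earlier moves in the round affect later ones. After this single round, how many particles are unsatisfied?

Initially unsatisfied (in order): (1,2), (1,3), (2,2).
  (1,2) → (1,1).
  (1,3): now satisfied by earlier moves; stays.
  (2,2): now satisfied by earlier moves; stays.
Resulting grid:
S - N -
- N - N
S - S -
All satisfied now.

0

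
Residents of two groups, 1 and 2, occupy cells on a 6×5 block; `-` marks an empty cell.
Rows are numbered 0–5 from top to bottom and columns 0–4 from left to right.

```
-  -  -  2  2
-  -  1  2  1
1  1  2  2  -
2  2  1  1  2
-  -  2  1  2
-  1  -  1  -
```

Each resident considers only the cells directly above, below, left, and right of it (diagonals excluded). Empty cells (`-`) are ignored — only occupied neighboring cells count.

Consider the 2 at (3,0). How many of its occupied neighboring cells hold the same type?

1

Occupied neighbors of (3,0): (2,0)=1, (3,1)=2.
Same type (2): 1 of 2.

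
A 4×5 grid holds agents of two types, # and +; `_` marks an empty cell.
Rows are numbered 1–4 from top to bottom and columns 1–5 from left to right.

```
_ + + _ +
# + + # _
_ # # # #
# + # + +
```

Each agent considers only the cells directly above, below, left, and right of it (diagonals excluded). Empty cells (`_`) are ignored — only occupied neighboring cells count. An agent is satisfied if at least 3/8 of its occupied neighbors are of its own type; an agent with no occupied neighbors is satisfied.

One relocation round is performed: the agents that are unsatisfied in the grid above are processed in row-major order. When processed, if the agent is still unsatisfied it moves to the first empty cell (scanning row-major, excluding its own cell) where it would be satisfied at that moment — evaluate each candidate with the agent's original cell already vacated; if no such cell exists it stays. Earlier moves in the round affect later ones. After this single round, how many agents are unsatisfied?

1

Initially unsatisfied (in order): (2,1), (3,2), (4,1), (4,2), (4,3), (4,4).
  (2,1) → (2,5).
  (3,2) → (3,1).
  (4,1): now satisfied by earlier moves; stays.
  (4,2) → (1,1).
  (4,3): now satisfied by earlier moves; stays.
  (4,4) → (1,4).
Resulting grid:
+ + + + +
_ + + # #
# _ # # #
# _ # _ +
Unsatisfied now: (4,5).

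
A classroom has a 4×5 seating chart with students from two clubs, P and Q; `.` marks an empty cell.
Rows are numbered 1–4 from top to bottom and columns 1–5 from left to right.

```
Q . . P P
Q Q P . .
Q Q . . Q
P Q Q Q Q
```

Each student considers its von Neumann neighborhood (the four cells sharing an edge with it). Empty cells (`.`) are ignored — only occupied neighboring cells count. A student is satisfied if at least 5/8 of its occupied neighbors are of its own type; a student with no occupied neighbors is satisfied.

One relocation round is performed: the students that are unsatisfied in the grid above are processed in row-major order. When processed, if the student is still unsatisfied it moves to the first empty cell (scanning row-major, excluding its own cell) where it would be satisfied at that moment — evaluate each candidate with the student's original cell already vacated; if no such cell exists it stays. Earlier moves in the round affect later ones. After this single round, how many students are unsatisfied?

0

Initially unsatisfied (in order): (2,3), (4,1).
  (2,3) → (1,3).
  (4,1) → (2,4).
Resulting grid:
Q . P P P
Q Q . P .
Q Q . . Q
. Q Q Q Q
All satisfied now.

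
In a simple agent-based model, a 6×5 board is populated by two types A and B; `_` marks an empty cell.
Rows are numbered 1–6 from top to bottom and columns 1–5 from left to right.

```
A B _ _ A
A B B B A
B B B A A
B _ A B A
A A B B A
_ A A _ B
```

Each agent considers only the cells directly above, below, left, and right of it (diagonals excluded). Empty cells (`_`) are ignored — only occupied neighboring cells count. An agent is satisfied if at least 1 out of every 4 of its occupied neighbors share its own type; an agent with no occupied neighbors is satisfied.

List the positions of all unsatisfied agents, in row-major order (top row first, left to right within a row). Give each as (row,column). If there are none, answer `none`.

(4,3), (6,5)

(1,1)A 1/2 satisfied
(1,2)B 1/2 satisfied
(1,5)A 1/1 satisfied
(2,1)A 1/3 satisfied
(2,2)B 3/4 satisfied
(2,3)B 3/3 satisfied
(2,4)B 1/3 satisfied
(2,5)A 2/3 satisfied
(3,1)B 2/3 satisfied
(3,2)B 3/3 satisfied
(3,3)B 2/4 satisfied
(3,4)A 1/4 satisfied
(3,5)A 3/3 satisfied
(4,1)B 1/2 satisfied
(4,3)A 0/3 not
(4,4)B 1/4 satisfied
(4,5)A 2/3 satisfied
(5,1)A 1/2 satisfied
(5,2)A 2/3 satisfied
(5,3)B 1/4 satisfied
(5,4)B 2/3 satisfied
(5,5)A 1/3 satisfied
(6,2)A 2/2 satisfied
(6,3)A 1/2 satisfied
(6,5)B 0/1 not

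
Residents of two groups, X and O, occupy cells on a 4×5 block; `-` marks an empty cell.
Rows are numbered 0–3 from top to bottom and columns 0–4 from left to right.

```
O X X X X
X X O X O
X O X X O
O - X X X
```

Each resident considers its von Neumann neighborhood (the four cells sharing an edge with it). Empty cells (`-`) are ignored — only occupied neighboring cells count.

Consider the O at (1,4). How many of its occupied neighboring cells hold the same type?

1

Occupied neighbors of (1,4): (0,4)=X, (2,4)=O, (1,3)=X.
Same type (O): 1 of 3.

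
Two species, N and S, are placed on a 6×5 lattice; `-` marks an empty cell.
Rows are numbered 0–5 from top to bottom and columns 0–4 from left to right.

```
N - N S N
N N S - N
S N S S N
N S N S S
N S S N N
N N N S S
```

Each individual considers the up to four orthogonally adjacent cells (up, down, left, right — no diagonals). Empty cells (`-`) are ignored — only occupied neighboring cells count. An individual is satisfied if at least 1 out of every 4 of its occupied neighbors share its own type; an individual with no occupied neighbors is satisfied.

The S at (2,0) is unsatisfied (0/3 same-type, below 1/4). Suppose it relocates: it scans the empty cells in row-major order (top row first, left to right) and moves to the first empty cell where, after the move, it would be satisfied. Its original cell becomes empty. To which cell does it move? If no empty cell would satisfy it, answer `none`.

(1,3)

Vacating (2,0). Empty cells in order:
  (0,1): 0/3 same-type → still unsatisfied.
  (1,3): 3/4 same-type → satisfied — stop here.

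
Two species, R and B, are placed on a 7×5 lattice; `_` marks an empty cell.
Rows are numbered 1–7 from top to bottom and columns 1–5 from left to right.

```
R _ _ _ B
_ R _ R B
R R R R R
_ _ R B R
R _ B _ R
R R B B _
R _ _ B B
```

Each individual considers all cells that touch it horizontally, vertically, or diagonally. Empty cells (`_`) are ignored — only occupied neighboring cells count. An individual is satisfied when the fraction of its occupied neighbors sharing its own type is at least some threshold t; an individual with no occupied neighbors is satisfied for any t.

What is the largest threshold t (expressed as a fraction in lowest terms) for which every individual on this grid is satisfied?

1/7

(1,1)R 1/1
(1,5)B 1/2
(2,2)R 4/4
(2,4)R 3/5
(2,5)B 1/4
(3,1)R 2/2
(3,2)R 4/4
(3,3)R 5/6
(3,4)R 5/7
(3,5)R 3/5
(4,3)R 3/5
(4,4)B 1/7
(4,5)R 3/4
(5,1)R 2/2
(5,3)B 3/5
(5,5)R 1/3
(6,1)R 3/3
(6,2)R 3/5
(6,3)B 3/4
(6,4)B 4/5
(7,1)R 2/2
(7,4)B 3/3
(7,5)B 2/2
The smallest same-type fraction is 1/7 at (4,4), which reduces to 1/7. Any threshold above that leaves this individual unsatisfied.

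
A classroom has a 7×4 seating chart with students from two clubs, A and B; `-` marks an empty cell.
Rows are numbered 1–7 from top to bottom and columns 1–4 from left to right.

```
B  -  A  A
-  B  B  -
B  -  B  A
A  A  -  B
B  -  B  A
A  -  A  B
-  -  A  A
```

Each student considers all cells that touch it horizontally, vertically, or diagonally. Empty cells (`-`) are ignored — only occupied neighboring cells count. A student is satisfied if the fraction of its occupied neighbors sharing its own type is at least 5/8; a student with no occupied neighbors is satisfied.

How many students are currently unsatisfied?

15

Row 1: (1,1)B 1/1 satisfied · (1,3)A 1/3 not · (1,4)A 1/2 not
Row 2: (2,2)B 4/5 satisfied · (2,3)B 2/5 not
Row 3: (3,1)B 1/3 not · (3,3)B 3/5 not · (3,4)A 0/3 not
Row 4: (4,1)A 1/3 not · (4,2)A 1/5 not · (4,4)B 2/4 not
Row 5: (5,1)B 0/3 not · (5,3)B 2/5 not · (5,4)A 1/4 not
Row 6: (6,1)A 0/1 not · (6,3)A 3/5 not · (6,4)B 1/5 not
Row 7: (7,3)A 2/3 satisfied · (7,4)A 2/3 satisfied
Unsatisfied: (1,3), (1,4), (2,3), (3,1), (3,3), (3,4), (4,1), (4,2), (4,4), (5,1), (5,3), (5,4), (6,1), (6,3), (6,4) — 15 in total.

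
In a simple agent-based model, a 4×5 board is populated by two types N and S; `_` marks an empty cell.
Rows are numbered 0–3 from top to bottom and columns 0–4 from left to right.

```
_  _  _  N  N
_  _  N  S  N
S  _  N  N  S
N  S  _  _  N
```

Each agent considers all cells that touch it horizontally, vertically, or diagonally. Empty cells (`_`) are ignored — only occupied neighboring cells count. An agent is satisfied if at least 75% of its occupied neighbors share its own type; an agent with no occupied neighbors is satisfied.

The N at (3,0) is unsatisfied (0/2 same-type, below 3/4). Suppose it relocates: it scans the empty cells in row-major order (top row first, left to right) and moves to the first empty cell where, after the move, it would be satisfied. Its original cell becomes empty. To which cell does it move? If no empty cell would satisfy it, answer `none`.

(0,0)

Vacating (3,0). Empty cells in order:
  (0,0): 0/0 same-type → satisfied — stop here.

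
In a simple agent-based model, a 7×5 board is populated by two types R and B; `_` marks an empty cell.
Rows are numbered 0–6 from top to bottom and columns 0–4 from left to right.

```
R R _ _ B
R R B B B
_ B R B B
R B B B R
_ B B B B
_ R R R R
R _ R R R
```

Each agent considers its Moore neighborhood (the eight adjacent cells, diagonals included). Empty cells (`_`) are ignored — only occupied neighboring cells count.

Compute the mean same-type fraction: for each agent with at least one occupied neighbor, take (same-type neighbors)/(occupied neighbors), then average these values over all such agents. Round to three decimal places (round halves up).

0.666

(0,0)R 3/3
(0,1)R 3/4
(0,4)B 2/2
(1,0)R 3/4
(1,1)R 4/6
(1,2)B 3/6
(1,3)B 5/6
(1,4)B 4/4
(2,1)B 3/7
(2,2)R 1/8
(2,3)B 6/8
(2,4)B 4/5
(3,0)R 0/3
(3,1)B 4/6
(3,2)B 7/8
(3,3)B 6/8
(3,4)R 0/5
(4,1)B 3/6
(4,2)B 5/8
(4,3)B 4/8
(4,4)B 2/5
(5,1)R 3/5
(5,2)R 4/7
(5,3)R 5/8
(5,4)R 3/5
(6,0)R 1/1
(6,2)R 4/4
(6,3)R 5/5
(6,4)R 3/3
Sum over 29 agents: 3/3 + 3/4 + 2/2 + 3/4 + 4/6 + 3/6 + 5/6 + 4/4 + 3/7 + 1/8 + 6/8 + 4/5 + 0/3 + 4/6 + 7/8 + 6/8 + 0/5 + 3/6 + 5/8 + 4/8 + 2/5 + 3/5 + 4/7 + 5/8 + 3/5 + 1/1 + 4/4 + 5/5 + 3/3 = 1159/60; mean = 1159/60 ÷ 29 = 1159/1740 = 0.666091… → 0.666.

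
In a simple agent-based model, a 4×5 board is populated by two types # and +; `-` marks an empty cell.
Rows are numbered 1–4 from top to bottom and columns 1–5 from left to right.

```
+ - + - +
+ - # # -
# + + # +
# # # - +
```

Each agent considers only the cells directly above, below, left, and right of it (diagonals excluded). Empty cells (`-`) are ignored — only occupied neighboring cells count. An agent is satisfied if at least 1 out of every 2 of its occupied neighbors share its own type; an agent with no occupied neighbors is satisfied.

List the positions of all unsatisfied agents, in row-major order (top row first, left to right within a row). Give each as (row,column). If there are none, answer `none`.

(1,3), (2,3), (3,1), (3,2), (3,3), (3,4)

Row 1: (1,1)+ 1/1 satisfied · (1,3)+ 0/1 not · (1,5)+ 0/0 satisfied
Row 2: (2,1)+ 1/2 satisfied · (2,3)# 1/3 not · (2,4)# 2/2 satisfied
Row 3: (3,1)# 1/3 not · (3,2)+ 1/3 not · (3,3)+ 1/4 not · (3,4)# 1/3 not · (3,5)+ 1/2 satisfied
Row 4: (4,1)# 2/2 satisfied · (4,2)# 2/3 satisfied · (4,3)# 1/2 satisfied · (4,5)+ 1/1 satisfied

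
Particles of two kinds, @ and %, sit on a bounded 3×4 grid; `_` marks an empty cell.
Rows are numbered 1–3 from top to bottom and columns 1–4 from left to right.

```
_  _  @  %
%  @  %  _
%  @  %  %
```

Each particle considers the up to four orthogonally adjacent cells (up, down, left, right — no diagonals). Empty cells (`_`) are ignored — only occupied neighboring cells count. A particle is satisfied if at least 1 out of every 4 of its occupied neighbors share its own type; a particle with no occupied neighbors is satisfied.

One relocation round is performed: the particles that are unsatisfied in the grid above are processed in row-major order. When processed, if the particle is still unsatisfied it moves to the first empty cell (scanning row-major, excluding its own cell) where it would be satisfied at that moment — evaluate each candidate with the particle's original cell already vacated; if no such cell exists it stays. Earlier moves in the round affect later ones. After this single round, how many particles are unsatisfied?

Initially unsatisfied (in order): (1,3), (1,4).
  (1,3) → (1,2).
  (1,4): now satisfied by earlier moves; stays.
Resulting grid:
_ @ _ %
% @ % _
% @ % %
All satisfied now.

0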